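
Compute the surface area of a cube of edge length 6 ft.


Shape: cube
Side s = 6 ft
A cube has 6 square faces.
Formula: SA = 6 * s^2
s^2 = 36
SA = 6 * 36
SA = 216
216 ft^2


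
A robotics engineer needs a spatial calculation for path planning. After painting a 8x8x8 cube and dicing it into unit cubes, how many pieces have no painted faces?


Large cube: 8 x 8 x 8, cut into unit cubes.
n = 8, so n - 2 = 6
Unpainted cubes form the interior (n - 2)^3 block.
(n - 2)^3 = 6^3 = 216
216 unit cubes


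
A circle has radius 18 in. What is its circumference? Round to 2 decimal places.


Shape: circle
Radius r = 18 in
Formula: C = 2 * pi * r
C = 2 * pi * 18
C = 36 * pi
C = 113.1
113.1 in


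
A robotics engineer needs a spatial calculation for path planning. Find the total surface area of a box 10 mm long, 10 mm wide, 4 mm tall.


Shape: rectangular prism
l = 10 mm, w = 10 mm, h = 4 mm
Formula: SA = 2(lw + lh + wh)
lw = 100, lh = 40, wh = 40
lw + lh + wh = 180
SA = 2 * 180
SA = 360
360 mm^2


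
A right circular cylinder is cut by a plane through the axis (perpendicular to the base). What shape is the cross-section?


Solid: right circular cylinder
Cutting plane: through the axis (perpendicular to the base)
Visualize the intersection of the plane with the solid's surface.
The boundary of the cut region is a rectangle.
rectangle


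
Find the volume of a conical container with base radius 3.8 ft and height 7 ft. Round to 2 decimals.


Shape: cone
Radius r = 3.8 ft, Height h = 7 ft
Formula: V = (1/3) * pi * r^2 * h
r^2 = 14.44
pi * r^2 * h = pi * 14.44 * 7 = 101.08 * pi
V = 101.08 * pi / 3
V = 105.85
105.85 ft^3


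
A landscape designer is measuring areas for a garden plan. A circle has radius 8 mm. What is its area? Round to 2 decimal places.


Shape: circle
Radius r = 8 mm
Formula: A = pi * r^2
r^2 = 8^2 = 64
A = pi * 64
A = 201.06
201.06 mm^2


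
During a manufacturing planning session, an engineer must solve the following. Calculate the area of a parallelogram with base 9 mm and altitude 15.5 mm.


Shape: parallelogram
Base b = 9 mm, Height h = 15.5 mm
Formula: A = b * h
A = 9 * 15.5
A = 139.5
139.5 mm^2


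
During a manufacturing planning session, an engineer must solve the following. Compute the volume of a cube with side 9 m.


Shape: cube
Side s = 9 m
Formula: V = s^3
V = 9 * 9 * 9
V = 81 * 9
V = 729
729 m^3


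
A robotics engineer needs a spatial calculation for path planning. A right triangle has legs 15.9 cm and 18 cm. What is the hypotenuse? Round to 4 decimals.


Shape: right triangle
Legs a = 15.9 cm, b = 18 cm
Formula: c = sqrt(a^2 + b^2)
a^2 = 252.81, b^2 = 324
a^2 + b^2 = 576.81
c = sqrt(576.81)
c = 24.0169
24.0169 cm


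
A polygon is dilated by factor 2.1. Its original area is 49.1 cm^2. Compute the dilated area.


Linear scale factor k = 2.1
Original area = 49.1 cm^2
Rule: under a linear scaling by k, areas scale by k^2.
k^2 = 2.1^2 = 4.41
New area = 49.1 * 4.41
New area = 216.531
216.531 cm^2


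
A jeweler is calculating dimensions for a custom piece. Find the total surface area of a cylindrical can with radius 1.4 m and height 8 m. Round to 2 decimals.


Shape: closed cylinder
Radius r = 1.4 m, Height h = 8 m
Formula: SA = 2*pi*r^2 + 2*pi*r*h = 2*pi*r*(r + h)
r + h = 9.4
2 * r * (r + h) = 2 * 1.4 * 9.4 = 26.32
SA = 26.32 * pi
SA = 82.69
82.69 m^2


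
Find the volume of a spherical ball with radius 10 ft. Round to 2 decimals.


Shape: sphere
Radius r = 10 ft
Formula: V = (4/3) * pi * r^3
r^3 = 1000
(4/3) * 1000 = 1333.333333
V = 1333.333333 * pi
V = 4188.79
4188.79 ft^3


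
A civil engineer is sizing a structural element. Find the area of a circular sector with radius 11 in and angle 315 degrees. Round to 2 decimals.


Shape: circular sector
Radius r = 11 in, Angle = 315 degrees
Formula: A = (angle/360) * pi * r^2
r^2 = 121
Fraction of circle = 315/360
A = (315/360) * pi * 121
A = 105.875 * pi
A = 332.62
332.62 in^2


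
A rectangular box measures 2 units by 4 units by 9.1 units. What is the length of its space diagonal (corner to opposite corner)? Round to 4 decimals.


Shape: rectangular box (space diagonal)
l = 2 units, w = 4 units, h = 9.1 units
Visualize: the diagonal of the base, then a right triangle with that diagonal and the height.
Formula: d = sqrt(l^2 + w^2 + h^2)
l^2 + w^2 + h^2 = 4 + 16 + 82.81 = 102.81
d = sqrt(102.81)
d = 10.1395
10.1395 units


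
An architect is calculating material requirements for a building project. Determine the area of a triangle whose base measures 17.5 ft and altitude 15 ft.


Shape: triangle
Base b = 17.5 ft, Height h = 15 ft
Formula: A = (1/2) * b * h
A = 0.5 * 17.5 * 15
A = 0.5 * 262.5
A = 131.25
131.25 ft^2


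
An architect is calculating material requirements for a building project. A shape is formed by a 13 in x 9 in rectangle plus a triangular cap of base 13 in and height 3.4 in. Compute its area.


Composite shape: rectangle + triangle
Rectangle area = 13 * 9 = 117
Triangle area = 0.5 * 13 * 3.4 = 22.1
Total = 117 + 22.1
Total = 139.1
139.1 in^2


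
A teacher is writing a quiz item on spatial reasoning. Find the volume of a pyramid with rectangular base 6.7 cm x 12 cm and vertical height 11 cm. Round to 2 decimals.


Shape: rectangular pyramid
Base: 6.7 cm x 12 cm, Height h = 11 cm
Formula: V = (1/3) * base_area * h
base_area = 6.7 * 12 = 80.4
base_area * h = 80.4 * 11 = 884.4
V = 884.4 / 3
V = 294.8
294.8 cm^3


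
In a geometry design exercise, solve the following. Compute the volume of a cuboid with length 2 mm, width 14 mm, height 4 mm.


Shape: rectangular prism
l = 2 mm, w = 14 mm, h = 4 mm
Formula: V = l * w * h
V = 2 * 14 * 4
V = 28 * 4
V = 112
112 mm^3


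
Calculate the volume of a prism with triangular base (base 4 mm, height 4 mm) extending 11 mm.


Shape: triangular prism
Triangle base = 4 mm, triangle height = 4 mm, prism length L = 11 mm
Formula: V = (1/2 * b * h_tri) * L
Cross-section area = 0.5 * 4 * 4 = 8
V = 8 * 11
V = 88
88 mm^3


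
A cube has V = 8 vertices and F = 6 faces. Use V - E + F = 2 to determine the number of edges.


Polyhedron: cube
Euler's formula for convex polyhedra: V - E + F = 2
Given: V = 8 vertices and F = 6 faces
Solve for E:
E = V + F - 2 = 8 + 6 - 2 = 12
12 edges


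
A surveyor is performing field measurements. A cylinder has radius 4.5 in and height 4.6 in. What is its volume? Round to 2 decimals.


Shape: cylinder
Radius r = 4.5 in, Height h = 4.6 in
Formula: V = pi * r^2 * h
r^2 = 20.25
V = pi * 20.25 * 4.6
V = 93.15 * pi
V = 292.64
292.64 in^3


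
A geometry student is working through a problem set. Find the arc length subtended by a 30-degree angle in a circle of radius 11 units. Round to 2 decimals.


Shape: circular arc
Radius r = 11 units, Angle = 30 degrees
Formula: L = (angle/360) * 2 * pi * r
2 * pi * r = 22 * pi
L = (30/360) * 22 * pi
L = 1.833333 * pi
L = 5.76
5.76 units


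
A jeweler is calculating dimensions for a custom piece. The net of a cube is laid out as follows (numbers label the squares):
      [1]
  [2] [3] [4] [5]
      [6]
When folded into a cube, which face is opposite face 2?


Net: cross layout. Take square 3 as the base (bottom).
Fold the four squares in the horizontal row up around 3: 2 -> left, 4 -> right, 5 wraps to the top.
Fold 1 and 6 up from 3: 1 -> back, 6 -> front.
Opposite pairs are therefore: (1, 6), (2, 4), (3, 5).
Face 2 is opposite face 4.
face 4


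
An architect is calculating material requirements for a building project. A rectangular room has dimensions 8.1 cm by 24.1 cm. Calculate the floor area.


Shape: rectangle
Length l = 8.1 cm, Width w = 24.1 cm
Formula: A = l * w
A = 8.1 * 24.1
A = 195.21
195.21 cm^2


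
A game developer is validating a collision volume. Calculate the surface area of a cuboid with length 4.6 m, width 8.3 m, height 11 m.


Shape: rectangular prism
l = 4.6 m, w = 8.3 m, h = 11 m
Formula: SA = 2(lw + lh + wh)
lw = 38.18, lh = 50.6, wh = 91.3
lw + lh + wh = 180.08
SA = 2 * 180.08
SA = 360.16
360.16 m^2


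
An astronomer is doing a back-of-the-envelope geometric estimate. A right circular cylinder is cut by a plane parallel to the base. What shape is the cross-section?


Solid: right circular cylinder
Cutting plane: parallel to the base
Visualize the intersection of the plane with the solid's surface.
The boundary of the cut region is a circle.
circle


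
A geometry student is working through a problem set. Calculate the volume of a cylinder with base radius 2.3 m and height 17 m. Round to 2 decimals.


Shape: cylinder
Radius r = 2.3 m, Height h = 17 m
Formula: V = pi * r^2 * h
r^2 = 5.29
V = pi * 5.29 * 17
V = 89.93 * pi
V = 282.52
282.52 m^3


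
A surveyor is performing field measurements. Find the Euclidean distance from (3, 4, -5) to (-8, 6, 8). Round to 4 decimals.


3D distance between two points
P1 = (3, 4, -5), P2 = (-8, 6, 8)
Formula: d = sqrt((x2-x1)^2 + (y2-y1)^2 + (z2-z1)^2)
dx = -8 - 3 = -11
dy = 6 - 4 = 2
dz = 8 - -5 = 13
dx^2 + dy^2 + dz^2 = 121 + 4 + 169 = 294
d = sqrt(294)
d = 17.1464
17.1464 units


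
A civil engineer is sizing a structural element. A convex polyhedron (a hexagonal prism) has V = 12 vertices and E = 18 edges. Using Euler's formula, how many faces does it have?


Polyhedron: hexagonal prism
Euler's formula for convex polyhedra: V - E + F = 2
Given: V = 12 vertices and E = 18 edges
Solve for F:
F = 2 + E - V = 2 + 18 - 12 = 8
8 faces


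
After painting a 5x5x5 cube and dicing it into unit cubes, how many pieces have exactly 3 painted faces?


Large cube: 5 x 5 x 5, cut into unit cubes.
Cubes with 3 painted faces are at the corners. A cube always has 8 corners.
Count = 8
8 unit cubes


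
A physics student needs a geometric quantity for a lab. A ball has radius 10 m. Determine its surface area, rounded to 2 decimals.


Shape: sphere
Radius r = 10 m
Formula: SA = 4 * pi * r^2
r^2 = 100
SA = 4 * pi * 100
SA = 400 * pi
SA = 1256.64
1256.64 m^2


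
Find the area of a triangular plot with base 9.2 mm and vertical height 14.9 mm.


Shape: triangle
Base b = 9.2 mm, Height h = 14.9 mm
Formula: A = (1/2) * b * h
A = 0.5 * 9.2 * 14.9
A = 0.5 * 137.08
A = 68.54
68.54 mm^2


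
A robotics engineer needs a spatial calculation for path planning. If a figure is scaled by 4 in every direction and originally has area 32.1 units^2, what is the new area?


Linear scale factor k = 4
Original area = 32.1 units^2
Rule: under a linear scaling by k, areas scale by k^2.
k^2 = 4^2 = 16
New area = 32.1 * 16
New area = 513.6
513.6 units^2


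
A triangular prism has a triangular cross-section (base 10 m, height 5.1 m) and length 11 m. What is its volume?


Shape: triangular prism
Triangle base = 10 m, triangle height = 5.1 m, prism length L = 11 m
Formula: V = (1/2 * b * h_tri) * L
Cross-section area = 0.5 * 10 * 5.1 = 25.5
V = 25.5 * 11
V = 280.5
280.5 m^3


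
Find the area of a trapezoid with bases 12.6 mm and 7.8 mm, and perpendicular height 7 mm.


Shape: trapezoid
Parallel sides a = 12.6 mm, b = 7.8 mm; Height h = 7 mm
Formula: A = (a + b) * h / 2
a + b = 12.6 + 7.8 = 20.4
A = 20.4 * 7 / 2
A = 142.8 / 2
A = 71.4
71.4 mm^2


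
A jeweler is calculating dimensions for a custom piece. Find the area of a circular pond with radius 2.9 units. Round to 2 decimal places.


Shape: circle
Radius r = 2.9 units
Formula: A = pi * r^2
r^2 = 2.9^2 = 8.41
A = pi * 8.41
A = 26.42
26.42 units^2


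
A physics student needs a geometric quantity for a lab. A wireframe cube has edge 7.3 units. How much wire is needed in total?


Shape: cube
Side s = 7.3 units
A cube has 12 edges, all equal.
Formula: total edge length = 12 * s
Total = 12 * 7.3
Total = 87.6
87.6 units


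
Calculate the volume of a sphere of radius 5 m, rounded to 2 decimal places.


Shape: sphere
Radius r = 5 m
Formula: V = (4/3) * pi * r^3
r^3 = 125
(4/3) * 125 = 166.666667
V = 166.666667 * pi
V = 523.6
523.6 m^3


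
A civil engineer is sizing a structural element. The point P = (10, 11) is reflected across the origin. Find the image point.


Transformation: reflection
Original point: (10, 11)
Rule for reflection through the origin: (x, y) -> (-x, -y)
Apply: (10, 11) -> (-10, -11)
(-10, -11)


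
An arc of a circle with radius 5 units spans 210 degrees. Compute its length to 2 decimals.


Shape: circular arc
Radius r = 5 units, Angle = 210 degrees
Formula: L = (angle/360) * 2 * pi * r
2 * pi * r = 10 * pi
L = (210/360) * 10 * pi
L = 5.833333 * pi
L = 18.33
18.33 units


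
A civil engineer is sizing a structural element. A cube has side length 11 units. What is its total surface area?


Shape: cube
Side s = 11 units
A cube has 6 square faces.
Formula: SA = 6 * s^2
s^2 = 121
SA = 6 * 121
SA = 726
726 units^2


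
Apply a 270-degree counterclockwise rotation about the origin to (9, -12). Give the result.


Transformation: rotation about the origin
Original point: (9, -12)
Rule for 270 deg counterclockwise: (x, y) -> (y, -x)
Apply: (9, -12) -> (-12, -9)
(-12, -9)


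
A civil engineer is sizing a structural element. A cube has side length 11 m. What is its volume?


Shape: cube
Side s = 11 m
Formula: V = s^3
V = 11 * 11 * 11
V = 121 * 11
V = 1331
1331 m^3


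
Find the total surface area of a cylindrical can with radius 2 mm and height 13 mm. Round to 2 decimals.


Shape: closed cylinder
Radius r = 2 mm, Height h = 13 mm
Formula: SA = 2*pi*r^2 + 2*pi*r*h = 2*pi*r*(r + h)
r + h = 15
2 * r * (r + h) = 2 * 2 * 15 = 60
SA = 60 * pi
SA = 188.5
188.5 mm^2


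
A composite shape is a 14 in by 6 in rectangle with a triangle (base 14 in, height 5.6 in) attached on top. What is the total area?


Composite shape: rectangle + triangle
Rectangle area = 14 * 6 = 84
Triangle area = 0.5 * 14 * 5.6 = 39.2
Total = 84 + 39.2
Total = 123.2
123.2 in^2


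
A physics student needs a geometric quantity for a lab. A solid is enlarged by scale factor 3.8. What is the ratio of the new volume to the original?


Linear scale factor k = 3.8
Rule: under a linear scaling by k, volumes scale by k^3.
k^3 = 3.8 * 3.8 * 3.8
k^3 = 14.44 * 3.8
k^3 = 54.872
Volume scales by a factor of 54.872.
54.872 (dimensionless)


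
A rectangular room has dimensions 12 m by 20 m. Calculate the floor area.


Shape: rectangle
Length l = 12 m, Width w = 20 m
Formula: A = l * w
A = 12 * 20
A = 240
240 m^2


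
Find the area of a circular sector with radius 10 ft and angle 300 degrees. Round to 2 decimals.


Shape: circular sector
Radius r = 10 ft, Angle = 300 degrees
Formula: A = (angle/360) * pi * r^2
r^2 = 100
Fraction of circle = 300/360
A = (300/360) * pi * 100
A = 83.333333 * pi
A = 261.8
261.8 ft^2


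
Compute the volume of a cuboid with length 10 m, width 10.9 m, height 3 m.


Shape: rectangular prism
l = 10 m, w = 10.9 m, h = 3 m
Formula: V = l * w * h
V = 10 * 10.9 * 3
V = 109 * 3
V = 327
327 m^3


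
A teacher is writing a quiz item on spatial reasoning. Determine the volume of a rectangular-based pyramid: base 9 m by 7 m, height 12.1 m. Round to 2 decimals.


Shape: rectangular pyramid
Base: 9 m x 7 m, Height h = 12.1 m
Formula: V = (1/3) * base_area * h
base_area = 9 * 7 = 63
base_area * h = 63 * 12.1 = 762.3
V = 762.3 / 3
V = 254.1
254.1 m^3


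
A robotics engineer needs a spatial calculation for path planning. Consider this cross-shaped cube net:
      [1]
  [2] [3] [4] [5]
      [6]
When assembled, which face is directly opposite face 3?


Net: cross layout. Take square 3 as the base (bottom).
Fold the four squares in the horizontal row up around 3: 2 -> left, 4 -> right, 5 wraps to the top.
Fold 1 and 6 up from 3: 1 -> back, 6 -> front.
Opposite pairs are therefore: (1, 6), (2, 4), (3, 5).
Face 3 is opposite face 5.
face 5


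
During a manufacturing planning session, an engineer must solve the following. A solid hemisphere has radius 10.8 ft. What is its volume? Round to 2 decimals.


Shape: hemisphere (half of a sphere)
Radius r = 10.8 ft
Formula: V = (1/2) * (4/3) * pi * r^3 = (2/3) * pi * r^3
r^3 = 1259.712
(2/3) * 1259.712 = 839.808
V = 839.808 * pi
V = 2638.33
2638.33 ft^3


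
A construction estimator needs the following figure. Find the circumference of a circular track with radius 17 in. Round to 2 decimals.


Shape: circle
Radius r = 17 in
Formula: C = 2 * pi * r
C = 2 * pi * 17
C = 34 * pi
C = 106.81
106.81 in


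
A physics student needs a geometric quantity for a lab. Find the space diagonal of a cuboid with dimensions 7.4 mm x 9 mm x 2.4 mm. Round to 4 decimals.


Shape: rectangular box (space diagonal)
l = 7.4 mm, w = 9 mm, h = 2.4 mm
Visualize: the diagonal of the base, then a right triangle with that diagonal and the height.
Formula: d = sqrt(l^2 + w^2 + h^2)
l^2 + w^2 + h^2 = 54.76 + 81 + 5.76 = 141.52
d = sqrt(141.52)
d = 11.8962
11.8962 mm


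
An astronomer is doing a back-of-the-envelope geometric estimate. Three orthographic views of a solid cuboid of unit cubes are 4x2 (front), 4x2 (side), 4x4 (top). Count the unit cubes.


Orthographic views of a solid rectangular block:
Front view 4 x 2 -> length = 4, height = 2
Side view 4 x 2 -> width = 4, height = 2 (consistent)
Top view 4 x 4 -> confirms length = 4, width = 4
The block is 4 x 4 x 2.
Total unit cubes = 4 * 4 * 2 = 32
32 unit cubes


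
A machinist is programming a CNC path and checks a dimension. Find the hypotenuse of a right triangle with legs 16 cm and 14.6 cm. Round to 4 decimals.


Shape: right triangle
Legs a = 16 cm, b = 14.6 cm
Formula: c = sqrt(a^2 + b^2)
a^2 = 256, b^2 = 213.16
a^2 + b^2 = 469.16
c = sqrt(469.16)
c = 21.6601
21.6601 cm


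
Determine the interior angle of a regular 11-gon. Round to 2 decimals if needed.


Shape: regular hendecagon (11 sides)
Formula: interior angle = (n - 2) * 180 / n
(n - 2) = 9
(n - 2) * 180 = 1620
angle = 1620 / 11
angle = 147.27
147.27 degrees


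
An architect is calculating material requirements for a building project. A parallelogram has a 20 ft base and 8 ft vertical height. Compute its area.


Shape: parallelogram
Base b = 20 ft, Height h = 8 ft
Formula: A = b * h
A = 20 * 8
A = 160
160 ft^2


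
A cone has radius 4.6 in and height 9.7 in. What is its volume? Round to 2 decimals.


Shape: cone
Radius r = 4.6 in, Height h = 9.7 in
Formula: V = (1/3) * pi * r^2 * h
r^2 = 21.16
pi * r^2 * h = pi * 21.16 * 9.7 = 205.252 * pi
V = 205.252 * pi / 3
V = 214.94
214.94 in^3


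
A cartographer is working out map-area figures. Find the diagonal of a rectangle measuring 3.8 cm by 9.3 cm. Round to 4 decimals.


Shape: rectangle (diagonal via Pythagoras)
Sides: 3.8 cm and 9.3 cm
Formula: d = sqrt(l^2 + w^2)
l^2 = 14.44, w^2 = 86.49
l^2 + w^2 = 100.93
d = sqrt(100.93)
d = 10.0464
10.0464 cm


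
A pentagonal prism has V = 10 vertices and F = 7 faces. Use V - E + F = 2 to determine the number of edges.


Polyhedron: pentagonal prism
Euler's formula for convex polyhedra: V - E + F = 2
Given: V = 10 vertices and F = 7 faces
Solve for E:
E = V + F - 2 = 10 + 7 - 2 = 15
15 edges


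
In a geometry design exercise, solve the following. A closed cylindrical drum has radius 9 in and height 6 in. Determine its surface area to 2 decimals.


Shape: closed cylinder
Radius r = 9 in, Height h = 6 in
Formula: SA = 2*pi*r^2 + 2*pi*r*h = 2*pi*r*(r + h)
r + h = 15
2 * r * (r + h) = 2 * 9 * 15 = 270
SA = 270 * pi
SA = 848.23
848.23 in^2


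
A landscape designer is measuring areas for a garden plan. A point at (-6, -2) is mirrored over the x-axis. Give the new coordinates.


Transformation: reflection
Original point: (-6, -2)
Rule for reflection over the x-axis: (x, y) -> (x, -y)
Apply: (-6, -2) -> (-6, 2)
(-6, 2)


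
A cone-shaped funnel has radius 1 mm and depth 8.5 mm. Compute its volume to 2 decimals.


Shape: cone
Radius r = 1 mm, Height h = 8.5 mm
Formula: V = (1/3) * pi * r^2 * h
r^2 = 1
pi * r^2 * h = pi * 1 * 8.5 = 8.5 * pi
V = 8.5 * pi / 3
V = 8.9
8.9 mm^3


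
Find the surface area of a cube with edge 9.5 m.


Shape: cube
Side s = 9.5 m
A cube has 6 square faces.
Formula: SA = 6 * s^2
s^2 = 90.25
SA = 6 * 90.25
SA = 541.5
541.5 m^2


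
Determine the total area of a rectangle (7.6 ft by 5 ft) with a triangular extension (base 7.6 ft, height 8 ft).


Composite shape: rectangle + triangle
Rectangle area = 7.6 * 5 = 38
Triangle area = 0.5 * 7.6 * 8 = 30.4
Total = 38 + 30.4
Total = 68.4
68.4 ft^2


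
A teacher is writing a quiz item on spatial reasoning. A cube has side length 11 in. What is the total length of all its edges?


Shape: cube
Side s = 11 in
A cube has 12 edges, all equal.
Formula: total edge length = 12 * s
Total = 12 * 11
Total = 132
132 in


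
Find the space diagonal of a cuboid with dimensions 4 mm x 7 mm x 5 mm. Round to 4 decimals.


Shape: rectangular box (space diagonal)
l = 4 mm, w = 7 mm, h = 5 mm
Visualize: the diagonal of the base, then a right triangle with that diagonal and the height.
Formula: d = sqrt(l^2 + w^2 + h^2)
l^2 + w^2 + h^2 = 16 + 49 + 25 = 90
d = sqrt(90)
d = 9.4868
9.4868 mm


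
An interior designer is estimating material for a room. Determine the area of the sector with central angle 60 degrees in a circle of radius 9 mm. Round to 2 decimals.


Shape: circular sector
Radius r = 9 mm, Angle = 60 degrees
Formula: A = (angle/360) * pi * r^2
r^2 = 81
Fraction of circle = 60/360
A = (60/360) * pi * 81
A = 13.5 * pi
A = 42.41
42.41 mm^2


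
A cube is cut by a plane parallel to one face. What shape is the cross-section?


Solid: cube
Cutting plane: parallel to one face
Visualize the intersection of the plane with the solid's surface.
The boundary of the cut region is a square.
square


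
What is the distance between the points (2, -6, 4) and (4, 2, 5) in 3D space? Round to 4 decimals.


3D distance between two points
P1 = (2, -6, 4), P2 = (4, 2, 5)
Formula: d = sqrt((x2-x1)^2 + (y2-y1)^2 + (z2-z1)^2)
dx = 4 - 2 = 2
dy = 2 - -6 = 8
dz = 5 - 4 = 1
dx^2 + dy^2 + dz^2 = 4 + 64 + 1 = 69
d = sqrt(69)
d = 8.3066
8.3066 units


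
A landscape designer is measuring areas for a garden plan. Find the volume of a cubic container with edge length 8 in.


Shape: cube
Side s = 8 in
Formula: V = s^3
V = 8 * 8 * 8
V = 64 * 8
V = 512
512 in^3


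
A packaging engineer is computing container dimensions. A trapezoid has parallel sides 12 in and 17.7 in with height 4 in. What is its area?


Shape: trapezoid
Parallel sides a = 12 in, b = 17.7 in; Height h = 4 in
Formula: A = (a + b) * h / 2
a + b = 12 + 17.7 = 29.7
A = 29.7 * 4 / 2
A = 118.8 / 2
A = 59.4
59.4 in^2


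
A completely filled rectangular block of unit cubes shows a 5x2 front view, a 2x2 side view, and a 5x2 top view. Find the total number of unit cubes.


Orthographic views of a solid rectangular block:
Front view 5 x 2 -> length = 5, height = 2
Side view 2 x 2 -> width = 2, height = 2 (consistent)
Top view 5 x 2 -> confirms length = 5, width = 2
The block is 5 x 2 x 2.
Total unit cubes = 5 * 2 * 2 = 20
20 unit cubes


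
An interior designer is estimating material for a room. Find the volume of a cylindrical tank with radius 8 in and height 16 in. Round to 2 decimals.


Shape: cylinder
Radius r = 8 in, Height h = 16 in
Formula: V = pi * r^2 * h
r^2 = 64
V = pi * 64 * 16
V = 1024 * pi
V = 3216.99
3216.99 in^3


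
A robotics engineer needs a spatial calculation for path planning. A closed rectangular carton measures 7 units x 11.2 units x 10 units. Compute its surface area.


Shape: rectangular prism
l = 7 units, w = 11.2 units, h = 10 units
Formula: SA = 2(lw + lh + wh)
lw = 78.4, lh = 70, wh = 112
lw + lh + wh = 260.4
SA = 2 * 260.4
SA = 520.8
520.8 units^2


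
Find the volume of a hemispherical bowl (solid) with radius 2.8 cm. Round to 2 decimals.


Shape: hemisphere (half of a sphere)
Radius r = 2.8 cm
Formula: V = (1/2) * (4/3) * pi * r^3 = (2/3) * pi * r^3
r^3 = 21.952
(2/3) * 21.952 = 14.634667
V = 14.634667 * pi
V = 45.98
45.98 cm^3


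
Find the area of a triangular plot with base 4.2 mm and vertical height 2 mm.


Shape: triangle
Base b = 4.2 mm, Height h = 2 mm
Formula: A = (1/2) * b * h
A = 0.5 * 4.2 * 2
A = 0.5 * 8.4
A = 4.2
4.2 mm^2


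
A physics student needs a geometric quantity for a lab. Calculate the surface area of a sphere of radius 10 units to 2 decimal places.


Shape: sphere
Radius r = 10 units
Formula: SA = 4 * pi * r^2
r^2 = 100
SA = 4 * pi * 100
SA = 400 * pi
SA = 1256.64
1256.64 units^2


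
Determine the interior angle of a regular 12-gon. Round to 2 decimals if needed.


Shape: regular dodecagon (12 sides)
Formula: interior angle = (n - 2) * 180 / n
(n - 2) = 10
(n - 2) * 180 = 1800
angle = 1800 / 12
angle = 150
150 degrees


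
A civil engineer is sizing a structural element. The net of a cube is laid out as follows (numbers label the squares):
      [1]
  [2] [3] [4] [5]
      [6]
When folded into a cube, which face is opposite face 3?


Net: cross layout. Take square 3 as the base (bottom).
Fold the four squares in the horizontal row up around 3: 2 -> left, 4 -> right, 5 wraps to the top.
Fold 1 and 6 up from 3: 1 -> back, 6 -> front.
Opposite pairs are therefore: (1, 6), (2, 4), (3, 5).
Face 3 is opposite face 5.
face 5


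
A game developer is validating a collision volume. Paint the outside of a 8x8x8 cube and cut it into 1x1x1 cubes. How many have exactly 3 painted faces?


Large cube: 8 x 8 x 8, cut into unit cubes.
Cubes with 3 painted faces are at the corners. A cube always has 8 corners.
Count = 8
8 unit cubes


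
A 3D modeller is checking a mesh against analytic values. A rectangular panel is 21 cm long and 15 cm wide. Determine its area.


Shape: rectangle
Length l = 21 cm, Width w = 15 cm
Formula: A = l * w
A = 21 * 15
A = 315
315 cm^2


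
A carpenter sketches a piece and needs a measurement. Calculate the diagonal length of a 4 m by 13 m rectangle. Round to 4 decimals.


Shape: rectangle (diagonal via Pythagoras)
Sides: 4 m and 13 m
Formula: d = sqrt(l^2 + w^2)
l^2 = 16, w^2 = 169
l^2 + w^2 = 185
d = sqrt(185)
d = 13.6015
13.6015 m


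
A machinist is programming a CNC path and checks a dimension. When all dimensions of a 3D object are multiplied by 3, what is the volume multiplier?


Linear scale factor k = 3
Rule: under a linear scaling by k, volumes scale by k^3.
k^3 = 3 * 3 * 3
k^3 = 9 * 3
k^3 = 27
Volume scales by a factor of 27.
27 (dimensionless)


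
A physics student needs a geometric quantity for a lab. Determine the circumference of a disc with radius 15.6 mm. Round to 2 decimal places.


Shape: circle
Radius r = 15.6 mm
Formula: C = 2 * pi * r
C = 2 * pi * 15.6
C = 31.2 * pi
C = 98.02
98.02 mm


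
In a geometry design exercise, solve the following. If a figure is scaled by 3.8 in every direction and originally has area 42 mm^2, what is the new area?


Linear scale factor k = 3.8
Original area = 42 mm^2
Rule: under a linear scaling by k, areas scale by k^2.
k^2 = 3.8^2 = 14.44
New area = 42 * 14.44
New area = 606.48
606.48 mm^2


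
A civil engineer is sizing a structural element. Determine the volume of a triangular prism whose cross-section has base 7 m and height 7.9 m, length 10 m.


Shape: triangular prism
Triangle base = 7 m, triangle height = 7.9 m, prism length L = 10 m
Formula: V = (1/2 * b * h_tri) * L
Cross-section area = 0.5 * 7 * 7.9 = 27.65
V = 27.65 * 10
V = 276.5
276.5 m^3


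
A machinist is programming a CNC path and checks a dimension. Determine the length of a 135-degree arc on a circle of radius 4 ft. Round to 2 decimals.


Shape: circular arc
Radius r = 4 ft, Angle = 135 degrees
Formula: L = (angle/360) * 2 * pi * r
2 * pi * r = 8 * pi
L = (135/360) * 8 * pi
L = 3 * pi
L = 9.42
9.42 ft


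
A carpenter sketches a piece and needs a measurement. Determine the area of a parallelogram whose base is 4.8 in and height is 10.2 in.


Shape: parallelogram
Base b = 4.8 in, Height h = 10.2 in
Formula: A = b * h
A = 4.8 * 10.2
A = 48.96
48.96 in^2


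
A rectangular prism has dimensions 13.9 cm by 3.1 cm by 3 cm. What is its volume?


Shape: rectangular prism
l = 13.9 cm, w = 3.1 cm, h = 3 cm
Formula: V = l * w * h
V = 13.9 * 3.1 * 3
V = 43.09 * 3
V = 129.27
129.27 cm^3


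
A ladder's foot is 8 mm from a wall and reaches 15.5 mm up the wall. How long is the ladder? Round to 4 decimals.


Shape: right triangle
Legs a = 8 mm, b = 15.5 mm
Formula: c = sqrt(a^2 + b^2)
a^2 = 64, b^2 = 240.25
a^2 + b^2 = 304.25
c = sqrt(304.25)
c = 17.4428
17.4428 mm


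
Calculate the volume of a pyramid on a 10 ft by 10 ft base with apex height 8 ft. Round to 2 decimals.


Shape: rectangular pyramid
Base: 10 ft x 10 ft, Height h = 8 ft
Formula: V = (1/3) * base_area * h
base_area = 10 * 10 = 100
base_area * h = 100 * 8 = 800
V = 800 / 3
V = 266.67
266.67 ft^3


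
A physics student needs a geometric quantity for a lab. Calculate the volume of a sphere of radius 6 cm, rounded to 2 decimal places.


Shape: sphere
Radius r = 6 cm
Formula: V = (4/3) * pi * r^3
r^3 = 216
(4/3) * 216 = 288
V = 288 * pi
V = 904.78
904.78 cm^3


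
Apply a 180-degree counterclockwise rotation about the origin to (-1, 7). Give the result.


Transformation: rotation about the origin
Original point: (-1, 7)
Rule for 180 deg: (x, y) -> (-x, -y)
Apply: (-1, 7) -> (1, -7)
(1, -7)


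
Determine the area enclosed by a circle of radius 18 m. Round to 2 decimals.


Shape: circle
Radius r = 18 m
Formula: A = pi * r^2
r^2 = 18^2 = 324
A = pi * 324
A = 1017.88
1017.88 m^2


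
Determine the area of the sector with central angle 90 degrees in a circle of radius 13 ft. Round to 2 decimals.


Shape: circular sector
Radius r = 13 ft, Angle = 90 degrees
Formula: A = (angle/360) * pi * r^2
r^2 = 169
Fraction of circle = 90/360
A = (90/360) * pi * 169
A = 42.25 * pi
A = 132.73
132.73 ft^2


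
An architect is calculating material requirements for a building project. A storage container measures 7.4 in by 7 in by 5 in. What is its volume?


Shape: rectangular prism
l = 7.4 in, w = 7 in, h = 5 in
Formula: V = l * w * h
V = 7.4 * 7 * 5
V = 51.8 * 5
V = 259
259 in^3


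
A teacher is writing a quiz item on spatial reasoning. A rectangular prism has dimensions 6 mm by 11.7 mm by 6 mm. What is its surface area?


Shape: rectangular prism
l = 6 mm, w = 11.7 mm, h = 6 mm
Formula: SA = 2(lw + lh + wh)
lw = 70.2, lh = 36, wh = 70.2
lw + lh + wh = 176.4
SA = 2 * 176.4
SA = 352.8
352.8 mm^2


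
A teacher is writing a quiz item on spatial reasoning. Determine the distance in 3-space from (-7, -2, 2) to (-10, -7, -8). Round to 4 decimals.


3D distance between two points
P1 = (-7, -2, 2), P2 = (-10, -7, -8)
Formula: d = sqrt((x2-x1)^2 + (y2-y1)^2 + (z2-z1)^2)
dx = -10 - -7 = -3
dy = -7 - -2 = -5
dz = -8 - 2 = -10
dx^2 + dy^2 + dz^2 = 9 + 25 + 100 = 134
d = sqrt(134)
d = 11.5758
11.5758 units


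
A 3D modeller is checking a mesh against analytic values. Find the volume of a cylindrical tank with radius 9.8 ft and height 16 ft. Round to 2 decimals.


Shape: cylinder
Radius r = 9.8 ft, Height h = 16 ft
Formula: V = pi * r^2 * h
r^2 = 96.04
V = pi * 96.04 * 16
V = 1536.64 * pi
V = 4827.5
4827.5 ft^3


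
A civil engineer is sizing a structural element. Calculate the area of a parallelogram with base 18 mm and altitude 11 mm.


Shape: parallelogram
Base b = 18 mm, Height h = 11 mm
Formula: A = b * h
A = 18 * 11
A = 198
198 mm^2


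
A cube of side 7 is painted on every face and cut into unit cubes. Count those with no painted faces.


Large cube: 7 x 7 x 7, cut into unit cubes.
n = 7, so n - 2 = 5
Unpainted cubes form the interior (n - 2)^3 block.
(n - 2)^3 = 5^3 = 125
125 unit cubes


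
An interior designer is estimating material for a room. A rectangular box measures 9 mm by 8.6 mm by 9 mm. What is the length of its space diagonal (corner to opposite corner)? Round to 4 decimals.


Shape: rectangular box (space diagonal)
l = 9 mm, w = 8.6 mm, h = 9 mm
Visualize: the diagonal of the base, then a right triangle with that diagonal and the height.
Formula: d = sqrt(l^2 + w^2 + h^2)
l^2 + w^2 + h^2 = 81 + 73.96 + 81 = 235.96
d = sqrt(235.96)
d = 15.361
15.361 mm


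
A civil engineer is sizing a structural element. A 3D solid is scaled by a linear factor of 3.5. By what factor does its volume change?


Linear scale factor k = 3.5
Rule: under a linear scaling by k, volumes scale by k^3.
k^3 = 3.5 * 3.5 * 3.5
k^3 = 12.25 * 3.5
k^3 = 42.875
Volume scales by a factor of 42.875.
42.875 (dimensionless)


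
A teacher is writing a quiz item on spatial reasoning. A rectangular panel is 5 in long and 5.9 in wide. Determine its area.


Shape: rectangle
Length l = 5 in, Width w = 5.9 in
Formula: A = l * w
A = 5 * 5.9
A = 29.5
29.5 in^2


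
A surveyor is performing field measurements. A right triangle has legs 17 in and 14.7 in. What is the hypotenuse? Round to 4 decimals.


Shape: right triangle
Legs a = 17 in, b = 14.7 in
Formula: c = sqrt(a^2 + b^2)
a^2 = 289, b^2 = 216.09
a^2 + b^2 = 505.09
c = sqrt(505.09)
c = 22.4742
22.4742 in


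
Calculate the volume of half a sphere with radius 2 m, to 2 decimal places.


Shape: hemisphere (half of a sphere)
Radius r = 2 m
Formula: V = (1/2) * (4/3) * pi * r^3 = (2/3) * pi * r^3
r^3 = 8
(2/3) * 8 = 5.333333
V = 5.333333 * pi
V = 16.76
16.76 m^3


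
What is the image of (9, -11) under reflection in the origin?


Transformation: reflection
Original point: (9, -11)
Rule for reflection through the origin: (x, y) -> (-x, -y)
Apply: (9, -11) -> (-9, 11)
(-9, 11)


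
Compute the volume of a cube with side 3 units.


Shape: cube
Side s = 3 units
Formula: V = s^3
V = 3 * 3 * 3
V = 9 * 3
V = 27
27 units^3


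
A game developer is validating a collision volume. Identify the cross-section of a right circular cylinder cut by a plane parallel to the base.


Solid: right circular cylinder
Cutting plane: parallel to the base
Visualize the intersection of the plane with the solid's surface.
The boundary of the cut region is a circle.
circle


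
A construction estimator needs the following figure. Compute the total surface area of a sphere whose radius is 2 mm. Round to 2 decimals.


Shape: sphere
Radius r = 2 mm
Formula: SA = 4 * pi * r^2
r^2 = 4
SA = 4 * pi * 4
SA = 16 * pi
SA = 50.27
50.27 mm^2


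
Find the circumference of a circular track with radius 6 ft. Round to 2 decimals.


Shape: circle
Radius r = 6 ft
Formula: C = 2 * pi * r
C = 2 * pi * 6
C = 12 * pi
C = 37.7
37.7 ft


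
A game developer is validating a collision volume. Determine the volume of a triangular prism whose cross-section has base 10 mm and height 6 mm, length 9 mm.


Shape: triangular prism
Triangle base = 10 mm, triangle height = 6 mm, prism length L = 9 mm
Formula: V = (1/2 * b * h_tri) * L
Cross-section area = 0.5 * 10 * 6 = 30
V = 30 * 9
V = 270
270 mm^3


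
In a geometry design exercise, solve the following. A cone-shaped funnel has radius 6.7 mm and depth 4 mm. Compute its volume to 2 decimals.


Shape: cone
Radius r = 6.7 mm, Height h = 4 mm
Formula: V = (1/3) * pi * r^2 * h
r^2 = 44.89
pi * r^2 * h = pi * 44.89 * 4 = 179.56 * pi
V = 179.56 * pi / 3
V = 188.03
188.03 mm^3


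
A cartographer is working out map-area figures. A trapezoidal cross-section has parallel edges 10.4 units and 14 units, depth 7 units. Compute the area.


Shape: trapezoid
Parallel sides a = 10.4 units, b = 14 units; Height h = 7 units
Formula: A = (a + b) * h / 2
a + b = 10.4 + 14 = 24.4
A = 24.4 * 7 / 2
A = 170.8 / 2
A = 85.4
85.4 units^2


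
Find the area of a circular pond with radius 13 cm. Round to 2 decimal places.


Shape: circle
Radius r = 13 cm
Formula: A = pi * r^2
r^2 = 13^2 = 169
A = pi * 169
A = 530.93
530.93 cm^2


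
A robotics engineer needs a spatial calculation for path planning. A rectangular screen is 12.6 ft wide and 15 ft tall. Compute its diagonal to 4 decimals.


Shape: rectangle (diagonal via Pythagoras)
Sides: 12.6 ft and 15 ft
Formula: d = sqrt(l^2 + w^2)
l^2 = 158.76, w^2 = 225
l^2 + w^2 = 383.76
d = sqrt(383.76)
d = 19.5898
19.5898 ft


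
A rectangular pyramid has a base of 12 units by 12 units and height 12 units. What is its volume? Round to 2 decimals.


Shape: rectangular pyramid
Base: 12 units x 12 units, Height h = 12 units
Formula: V = (1/3) * base_area * h
base_area = 12 * 12 = 144
base_area * h = 144 * 12 = 1728
V = 1728 / 3
V = 576
576 units^3


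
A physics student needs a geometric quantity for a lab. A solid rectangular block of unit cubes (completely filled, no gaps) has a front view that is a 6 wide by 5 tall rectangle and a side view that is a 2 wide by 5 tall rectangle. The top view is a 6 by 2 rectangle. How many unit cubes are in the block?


Orthographic views of a solid rectangular block:
Front view 6 x 5 -> length = 6, height = 5
Side view 2 x 5 -> width = 2, height = 5 (consistent)
Top view 6 x 2 -> confirms length = 6, width = 2
The block is 6 x 2 x 5.
Total unit cubes = 6 * 2 * 5 = 60
60 unit cubes


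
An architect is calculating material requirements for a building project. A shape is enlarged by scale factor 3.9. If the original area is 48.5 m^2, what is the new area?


Linear scale factor k = 3.9
Original area = 48.5 m^2
Rule: under a linear scaling by k, areas scale by k^2.
k^2 = 3.9^2 = 15.21
New area = 48.5 * 15.21
New area = 737.685
737.685 m^2


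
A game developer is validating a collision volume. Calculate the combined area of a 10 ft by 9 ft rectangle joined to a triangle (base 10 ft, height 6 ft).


Composite shape: rectangle + triangle
Rectangle area = 10 * 9 = 90
Triangle area = 0.5 * 10 * 6 = 30
Total = 90 + 30
Total = 120
120 ft^2


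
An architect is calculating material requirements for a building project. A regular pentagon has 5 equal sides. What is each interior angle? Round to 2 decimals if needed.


Shape: regular pentagon (5 sides)
Formula: interior angle = (n - 2) * 180 / n
(n - 2) = 3
(n - 2) * 180 = 540
angle = 540 / 5
angle = 108
108 degrees


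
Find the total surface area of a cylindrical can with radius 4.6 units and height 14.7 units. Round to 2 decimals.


Shape: closed cylinder
Radius r = 4.6 units, Height h = 14.7 units
Formula: SA = 2*pi*r^2 + 2*pi*r*h = 2*pi*r*(r + h)
r + h = 19.3
2 * r * (r + h) = 2 * 4.6 * 19.3 = 177.56
SA = 177.56 * pi
SA = 557.82
557.82 units^2


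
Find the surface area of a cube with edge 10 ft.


Shape: cube
Side s = 10 ft
A cube has 6 square faces.
Formula: SA = 6 * s^2
s^2 = 100
SA = 6 * 100
SA = 600
600 ft^2


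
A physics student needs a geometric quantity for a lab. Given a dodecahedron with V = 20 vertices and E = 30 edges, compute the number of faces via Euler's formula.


Polyhedron: dodecahedron
Euler's formula for convex polyhedra: V - E + F = 2
Given: V = 20 vertices and E = 30 edges
Solve for F:
F = 2 + E - V = 2 + 30 - 20 = 12
12 faces


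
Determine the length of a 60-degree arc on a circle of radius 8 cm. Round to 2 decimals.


Shape: circular arc
Radius r = 8 cm, Angle = 60 degrees
Formula: L = (angle/360) * 2 * pi * r
2 * pi * r = 16 * pi
L = (60/360) * 16 * pi
L = 2.666667 * pi
L = 8.38
8.38 cm


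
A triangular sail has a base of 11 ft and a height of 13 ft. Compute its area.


Shape: triangle
Base b = 11 ft, Height h = 13 ft
Formula: A = (1/2) * b * h
A = 0.5 * 11 * 13
A = 0.5 * 143
A = 71.5
71.5 ft^2


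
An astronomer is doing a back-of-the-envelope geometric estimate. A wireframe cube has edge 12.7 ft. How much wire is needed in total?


Shape: cube
Side s = 12.7 ft
A cube has 12 edges, all equal.
Formula: total edge length = 12 * s
Total = 12 * 12.7
Total = 152.4
152.4 ft


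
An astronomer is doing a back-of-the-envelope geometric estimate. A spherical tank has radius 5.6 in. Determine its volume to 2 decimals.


Shape: sphere
Radius r = 5.6 in
Formula: V = (4/3) * pi * r^3
r^3 = 175.616
(4/3) * 175.616 = 234.154667
V = 234.154667 * pi
V = 735.62
735.62 in^3
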